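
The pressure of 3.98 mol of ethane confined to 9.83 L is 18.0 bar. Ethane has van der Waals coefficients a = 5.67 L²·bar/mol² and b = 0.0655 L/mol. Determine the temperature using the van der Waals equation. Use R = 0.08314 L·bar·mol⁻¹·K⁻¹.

T ≈ 547.4 K

T = (P + a n²/V²)(V − nb)/(nR)
P + a n²/V² = 18.0 + (5.67)(3.98)²/(9.83)² = 18.929 bar
V − nb = 9.83 − (3.98)(0.0655) = 9.5693 L
T = (18.929)(9.5693)/((3.98)(0.08314)) = 547.4 K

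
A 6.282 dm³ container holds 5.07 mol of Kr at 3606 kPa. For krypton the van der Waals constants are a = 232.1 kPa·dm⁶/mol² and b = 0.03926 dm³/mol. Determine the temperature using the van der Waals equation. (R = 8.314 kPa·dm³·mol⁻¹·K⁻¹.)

T = (P + a n²/V²)(V − nb)/(nR)
P + a n²/V² = 3606 + (232.1)(5.07)²/(6.282)² = 3757.2 kPa
V − nb = 6.282 − (5.07)(0.03926) = 6.0830 dm³
T = (3757.2)(6.0830)/((5.07)(8.314)) = 542.2 K

T ≈ 542.2 K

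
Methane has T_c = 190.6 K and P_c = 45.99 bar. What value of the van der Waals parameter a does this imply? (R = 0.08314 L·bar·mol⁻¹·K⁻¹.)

a ≈ 2.303 L²·bar/mol²

From T_c = 8a/(27Rb) and P_c = a/(27b²): a = 27 R² T_c²/(64 P_c).
a = 27×(0.08314)²×(190.6)²/(64×45.99) = 6780.0/2943.4 = 2.303 L²·bar/mol²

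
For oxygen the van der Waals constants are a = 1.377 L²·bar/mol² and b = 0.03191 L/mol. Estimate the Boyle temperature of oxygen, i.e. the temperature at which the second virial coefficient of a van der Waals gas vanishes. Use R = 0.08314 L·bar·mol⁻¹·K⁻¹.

T_B ≈ 519.0 K

For a van der Waals gas the second virial coefficient B₂ = b − a/(RT) vanishes at T_B = a/(Rb).
T_B = 1.377/(0.08314×0.03191) = 1.377/0.0026530 = 519.0 K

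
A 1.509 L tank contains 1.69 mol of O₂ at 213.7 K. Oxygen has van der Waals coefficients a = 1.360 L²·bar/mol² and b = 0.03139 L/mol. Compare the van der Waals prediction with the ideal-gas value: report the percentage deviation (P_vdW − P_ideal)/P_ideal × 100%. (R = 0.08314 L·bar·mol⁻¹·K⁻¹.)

-4.93 %

Ideal: P_ideal = nRT/V = (1.69)(0.08314)(213.7)/1.509 = 19.8981 bar
vdW: P = nRT/(V − nb) − a n²/V² = 30.0263/1.45595 − 3.88430/2.27708 = 20.6232 − 1.70583 = 18.9174 bar
% deviation = (18.9174 − 19.8981)/19.8981 × 100% = -4.93%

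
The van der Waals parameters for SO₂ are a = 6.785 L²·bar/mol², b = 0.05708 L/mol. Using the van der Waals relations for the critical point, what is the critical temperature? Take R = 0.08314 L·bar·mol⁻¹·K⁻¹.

T_c ≈ 423.6 K

For a van der Waals gas, T_c = 8a/(27Rb).
T_c = 8×6.785/(27×0.08314×0.05708) = 54.280/0.12813 = 423.6 K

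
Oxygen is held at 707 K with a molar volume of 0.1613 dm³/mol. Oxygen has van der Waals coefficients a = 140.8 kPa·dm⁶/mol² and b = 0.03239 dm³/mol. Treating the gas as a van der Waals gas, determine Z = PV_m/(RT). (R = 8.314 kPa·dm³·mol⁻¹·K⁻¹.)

Z ≈ 1.103

P = RT/(V_m − b) − a/V_m² = (8.314)(707)/(0.1613 − 0.03239) − 140.8/(0.1613)²
  = 5878.0/0.12891 − 5411.7 = 45598 − 5411.7 = 40186 kPa
Z = PV_m/(RT) = (40186)(0.1613)/((8.314)(707)) = 6482.0/5878.0 = 1.103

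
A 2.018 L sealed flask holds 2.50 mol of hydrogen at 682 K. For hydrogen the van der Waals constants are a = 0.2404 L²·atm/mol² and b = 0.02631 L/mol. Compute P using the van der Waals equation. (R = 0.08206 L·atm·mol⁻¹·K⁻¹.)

P = nRT/(V − nb) − a n²/V²
nRT/(V − nb) = (2.50)(0.08206)(682)/(2.018 − 2.50×0.02631) = 139.91/1.9522 = 71.668 atm
a n²/V² = (0.2404)(2.50)²/(2.018)² = 0.36895 atm
P = 71.668 − 0.36895 = 71.30 atm

P ≈ 71.30 atm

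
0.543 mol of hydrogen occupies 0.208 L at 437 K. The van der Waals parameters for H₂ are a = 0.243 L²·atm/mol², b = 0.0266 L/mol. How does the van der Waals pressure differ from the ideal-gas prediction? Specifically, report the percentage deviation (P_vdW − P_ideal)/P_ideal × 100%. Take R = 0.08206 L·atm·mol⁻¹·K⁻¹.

5.69 %

Ideal: P_ideal = nRT/V = (0.543)(0.08206)(437)/0.208 = 93.6159 atm
vdW: P = nRT/(V − nb) − a n²/V² = 19.4721/0.193556 − 0.0716483/0.0432640 = 100.602 − 1.65607 = 98.946 atm
% deviation = (98.946 − 93.6159)/93.6159 × 100% = 5.69%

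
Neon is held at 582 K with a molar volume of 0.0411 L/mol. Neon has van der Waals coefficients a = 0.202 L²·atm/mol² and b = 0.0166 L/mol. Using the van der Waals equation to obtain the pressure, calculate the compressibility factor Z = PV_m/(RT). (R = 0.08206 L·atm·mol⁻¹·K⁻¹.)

Z ≈ 1.575

P = RT/(V_m − b) − a/V_m² = (0.08206)(582)/(0.0411 − 0.0166) − 0.202/(0.0411)²
  = 47.759/0.024500 − 119.58 = 1949.3 − 119.58 = 1829.7 atm
Z = PV_m/(RT) = (1829.7)(0.0411)/((0.08206)(582)) = 75.201/47.759 = 1.575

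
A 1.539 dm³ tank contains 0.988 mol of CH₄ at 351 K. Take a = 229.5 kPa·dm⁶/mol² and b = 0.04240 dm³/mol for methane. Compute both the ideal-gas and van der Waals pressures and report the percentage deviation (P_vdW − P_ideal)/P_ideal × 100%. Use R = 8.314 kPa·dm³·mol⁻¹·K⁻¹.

-2.25 %

Ideal: P_ideal = nRT/V = (0.988)(8.314)(351)/1.539 = 1873.42 kPa
vdW: P = nRT/(V − nb) − a n²/V² = 2883.20/1.49711 − 224.025/2.36852 = 1925.84 − 94.5844 = 1831.26 kPa
% deviation = (1831.26 − 1873.42)/1873.42 × 100% = -2.25%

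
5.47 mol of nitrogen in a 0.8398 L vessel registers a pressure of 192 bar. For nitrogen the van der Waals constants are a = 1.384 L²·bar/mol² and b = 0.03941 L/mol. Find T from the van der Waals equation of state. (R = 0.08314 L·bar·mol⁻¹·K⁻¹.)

T ≈ 344.1 K

T = (P + a n²/V²)(V − nb)/(nR)
P + a n²/V² = 192 + (1.384)(5.47)²/(0.8398)² = 250.72 bar
V − nb = 0.8398 − (5.47)(0.03941) = 0.62423 L
T = (250.72)(0.62423)/((5.47)(0.08314)) = 344.1 K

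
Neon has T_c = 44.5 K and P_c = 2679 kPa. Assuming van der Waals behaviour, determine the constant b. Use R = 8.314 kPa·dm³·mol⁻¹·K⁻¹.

From T_c = 8a/(27Rb) and P_c = a/(27b²): b = R T_c/(8 P_c).
b = (8.314)(44.5)/(8×2679) = 369.97/21432 = 0.01726 dm³/mol

b ≈ 0.01726 dm³/mol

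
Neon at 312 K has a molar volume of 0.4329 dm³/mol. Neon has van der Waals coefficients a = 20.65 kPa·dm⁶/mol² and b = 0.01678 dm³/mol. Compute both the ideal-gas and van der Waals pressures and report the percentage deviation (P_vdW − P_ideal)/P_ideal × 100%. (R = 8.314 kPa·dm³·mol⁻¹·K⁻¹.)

2.19 %

Ideal: P_ideal = RT/V_m = (8.314)(312)/0.4329 = 5992.07 kPa
vdW: P = RT/(V_m − b) − a/V_m² = 2593.97/0.416120 − 20.65/0.187402 = 6233.71 − 110.191 = 6123.52 kPa
% deviation = (6123.52 − 5992.07)/5992.07 × 100% = 2.19%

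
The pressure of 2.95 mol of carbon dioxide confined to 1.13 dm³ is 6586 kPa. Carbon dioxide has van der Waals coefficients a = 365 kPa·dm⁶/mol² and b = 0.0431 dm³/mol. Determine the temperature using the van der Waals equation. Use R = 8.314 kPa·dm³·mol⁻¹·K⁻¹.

T ≈ 371.0 K

T = (P + a n²/V²)(V − nb)/(nR)
P + a n²/V² = 6586 + (365)(2.95)²/(1.13)² = 9073.6 kPa
V − nb = 1.13 − (2.95)(0.0431) = 1.0029 dm³
T = (9073.6)(1.0029)/((2.95)(8.314)) = 371.0 K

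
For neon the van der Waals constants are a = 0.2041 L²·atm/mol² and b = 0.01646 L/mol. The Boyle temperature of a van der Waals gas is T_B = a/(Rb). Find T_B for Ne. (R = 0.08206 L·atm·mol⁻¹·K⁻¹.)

For a van der Waals gas the second virial coefficient B₂ = b − a/(RT) vanishes at T_B = a/(Rb).
T_B = 0.2041/(0.08206×0.01646) = 0.2041/0.0013507 = 151.1 K

T_B ≈ 151.1 K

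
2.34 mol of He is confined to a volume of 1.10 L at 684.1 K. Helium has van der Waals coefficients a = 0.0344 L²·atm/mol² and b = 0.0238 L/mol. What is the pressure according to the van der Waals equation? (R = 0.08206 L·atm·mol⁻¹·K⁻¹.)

P = nRT/(V − nb) − a n²/V²
nRT/(V − nb) = (2.34)(0.08206)(684.1)/(1.10 − 2.34×0.0238) = 131.36/1.0443 = 125.79 atm
a n²/V² = (0.0344)(2.34)²/(1.10)² = 0.15567 atm
P = 125.79 − 0.15567 = 125.6 atm

P ≈ 125.6 atm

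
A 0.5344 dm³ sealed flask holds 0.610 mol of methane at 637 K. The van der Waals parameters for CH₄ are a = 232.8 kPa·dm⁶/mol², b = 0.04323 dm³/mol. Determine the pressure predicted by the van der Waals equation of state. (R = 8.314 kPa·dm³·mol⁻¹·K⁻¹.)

P = nRT/(V − nb) − a n²/V²
nRT/(V − nb) = (0.610)(8.314)(637)/(0.5344 − 0.610×0.04323) = 3230.6/0.50803 = 6359.1 kPa
a n²/V² = (232.8)(0.610)²/(0.5344)² = 303.33 kPa
P = 6359.1 − 303.33 = 6056 kPa

P ≈ 6056 kPa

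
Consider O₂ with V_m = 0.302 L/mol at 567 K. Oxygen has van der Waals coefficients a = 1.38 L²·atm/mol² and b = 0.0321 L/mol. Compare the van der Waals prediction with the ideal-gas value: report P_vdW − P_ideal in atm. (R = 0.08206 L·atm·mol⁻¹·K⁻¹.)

Ideal: P_ideal = RT/V_m = (0.08206)(567)/0.302 = 154.066 atm
vdW: P = RT/(V_m − b) − a/V_m² = 46.5280/0.269900 − 1.38/0.0912040 = 172.390 − 15.1309 = 157.259 atm
ΔP = 157.259 − 154.066 = 3.19 atm

ΔP ≈ 3.19 atm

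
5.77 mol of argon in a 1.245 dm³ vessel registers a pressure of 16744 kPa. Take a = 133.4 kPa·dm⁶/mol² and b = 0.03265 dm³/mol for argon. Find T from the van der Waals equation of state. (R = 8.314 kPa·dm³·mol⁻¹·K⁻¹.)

T ≈ 431.9 K

T = (P + a n²/V²)(V − nb)/(nR)
P + a n²/V² = 16744 + (133.4)(5.77)²/(1.245)² = 19609 kPa
V − nb = 1.245 − (5.77)(0.03265) = 1.0566 dm³
T = (19609)(1.0566)/((5.77)(8.314)) = 431.9 K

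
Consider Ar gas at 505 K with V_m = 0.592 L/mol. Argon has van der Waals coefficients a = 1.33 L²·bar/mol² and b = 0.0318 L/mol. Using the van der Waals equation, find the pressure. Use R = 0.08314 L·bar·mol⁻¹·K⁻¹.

P = RT/(V_m − b) − a/V_m²
RT/(V_m − b) = (0.08314)(505)/(0.592 − 0.0318) = 41.986/0.56020 = 74.948 bar
a/V_m² = 1.33/(0.592)² = 3.7950 bar
P = 74.948 − 3.7950 = 71.15 bar

P ≈ 71.15 bar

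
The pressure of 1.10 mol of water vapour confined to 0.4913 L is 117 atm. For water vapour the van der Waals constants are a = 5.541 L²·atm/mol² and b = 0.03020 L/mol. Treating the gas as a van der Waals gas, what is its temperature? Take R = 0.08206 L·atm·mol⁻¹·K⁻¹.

T ≈ 734.7 K

T = (P + a n²/V²)(V − nb)/(nR)
P + a n²/V² = 117 + (5.541)(1.10)²/(0.4913)² = 144.78 atm
V − nb = 0.4913 − (1.10)(0.03020) = 0.45808 L
T = (144.78)(0.45808)/((1.10)(0.08206)) = 734.7 K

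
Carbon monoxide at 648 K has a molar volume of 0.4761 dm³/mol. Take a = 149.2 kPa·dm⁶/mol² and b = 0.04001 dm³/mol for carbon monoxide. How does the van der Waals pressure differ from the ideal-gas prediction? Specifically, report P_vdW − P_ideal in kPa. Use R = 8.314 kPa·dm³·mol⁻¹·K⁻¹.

ΔP ≈ 380 kPa

Ideal: P_ideal = RT/V_m = (8.314)(648)/0.4761 = 11315.8 kPa
vdW: P = RT/(V_m − b) − a/V_m² = 5387.47/0.436090 − 149.2/0.226671 = 12354.0 − 658.223 = 11695.8 kPa
ΔP = 11695.8 − 11315.8 = 380 kPa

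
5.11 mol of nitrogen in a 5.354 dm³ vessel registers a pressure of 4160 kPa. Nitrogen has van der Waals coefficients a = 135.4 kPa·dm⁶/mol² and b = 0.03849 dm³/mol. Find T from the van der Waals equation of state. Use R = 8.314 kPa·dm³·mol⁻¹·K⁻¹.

T = (P + a n²/V²)(V − nb)/(nR)
P + a n²/V² = 4160 + (135.4)(5.11)²/(5.354)² = 4283.3 kPa
V − nb = 5.354 − (5.11)(0.03849) = 5.1573 dm³
T = (4283.3)(5.1573)/((5.11)(8.314)) = 520.0 K

T ≈ 520.0 K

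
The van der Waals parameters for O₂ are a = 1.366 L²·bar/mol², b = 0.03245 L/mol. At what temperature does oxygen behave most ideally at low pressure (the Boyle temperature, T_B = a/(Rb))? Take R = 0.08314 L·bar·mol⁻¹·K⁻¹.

For a van der Waals gas the second virial coefficient B₂ = b − a/(RT) vanishes at T_B = a/(Rb).
T_B = 1.366/(0.08314×0.03245) = 1.366/0.0026979 = 506.3 K

T_B ≈ 506.3 K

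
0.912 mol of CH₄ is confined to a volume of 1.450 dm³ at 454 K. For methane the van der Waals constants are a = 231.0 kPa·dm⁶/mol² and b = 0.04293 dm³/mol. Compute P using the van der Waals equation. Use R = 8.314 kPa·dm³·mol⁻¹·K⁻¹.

P = nRT/(V − nb) − a n²/V²
nRT/(V − nb) = (0.912)(8.314)(454)/(1.450 − 0.912×0.04293) = 3442.4/1.4108 = 2440.0 kPa
a n²/V² = (231.0)(0.912)²/(1.450)² = 91.383 kPa
P = 2440.0 − 91.383 = 2349 kPa

P ≈ 2349 kPa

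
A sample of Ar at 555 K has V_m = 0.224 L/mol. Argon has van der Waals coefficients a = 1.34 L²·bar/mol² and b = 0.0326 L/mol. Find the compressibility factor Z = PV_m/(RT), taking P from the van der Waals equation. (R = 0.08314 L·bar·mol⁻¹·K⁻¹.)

Z ≈ 1.041

P = RT/(V_m − b) − a/V_m² = (0.08314)(555)/(0.224 − 0.0326) − 1.34/(0.224)²
  = 46.143/0.19140 − 26.706 = 241.08 − 26.706 = 214.37 bar
Z = PV_m/(RT) = (214.37)(0.224)/((0.08314)(555)) = 48.019/46.143 = 1.041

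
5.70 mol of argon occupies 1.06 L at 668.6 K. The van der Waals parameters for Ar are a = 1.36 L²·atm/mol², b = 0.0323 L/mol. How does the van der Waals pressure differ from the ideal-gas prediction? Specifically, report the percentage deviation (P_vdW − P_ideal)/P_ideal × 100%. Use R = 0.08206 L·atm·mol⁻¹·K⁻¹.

Ideal: P_ideal = nRT/V = (5.70)(0.08206)(668.6)/1.06 = 295.030 atm
vdW: P = nRT/(V − nb) − a n²/V² = 312.732/0.875890 − 44.1864/1.12360 = 357.045 − 39.3257 = 317.719 atm
% deviation = (317.719 − 295.030)/295.030 × 100% = 7.69%

7.69 %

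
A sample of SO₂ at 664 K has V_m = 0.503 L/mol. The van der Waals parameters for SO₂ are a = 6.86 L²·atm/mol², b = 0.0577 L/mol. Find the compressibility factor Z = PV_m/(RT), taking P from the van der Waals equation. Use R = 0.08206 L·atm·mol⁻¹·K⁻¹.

P = RT/(V_m − b) − a/V_m² = (0.08206)(664)/(0.503 − 0.0577) − 6.86/(0.503)²
  = 54.488/0.44530 − 27.114 = 122.36 − 27.114 = 95.25 atm
Z = PV_m/(RT) = (95.25)(0.503)/((0.08206)(664)) = 47.911/54.488 = 0.8793

Z ≈ 0.8793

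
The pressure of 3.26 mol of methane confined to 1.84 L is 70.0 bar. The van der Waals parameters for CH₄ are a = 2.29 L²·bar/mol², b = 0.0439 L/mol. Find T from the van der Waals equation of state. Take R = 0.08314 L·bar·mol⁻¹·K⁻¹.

T = (P + a n²/V²)(V − nb)/(nR)
P + a n²/V² = 70.0 + (2.29)(3.26)²/(1.84)² = 77.188 bar
V − nb = 1.84 − (3.26)(0.0439) = 1.6969 L
T = (77.188)(1.6969)/((3.26)(0.08314)) = 483.3 K

T ≈ 483.3 K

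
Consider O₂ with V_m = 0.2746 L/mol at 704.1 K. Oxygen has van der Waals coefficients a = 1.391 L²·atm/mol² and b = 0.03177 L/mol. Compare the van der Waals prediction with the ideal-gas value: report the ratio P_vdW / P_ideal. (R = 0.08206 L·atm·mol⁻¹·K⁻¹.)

P_vdW / P_ideal ≈ 1.043

Ideal: P_ideal = RT/V_m = (0.08206)(704.1)/0.2746 = 210.409 atm
vdW: P = RT/(V_m − b) − a/V_m² = 57.7784/0.242830 − 1.391/0.0754052 = 237.938 − 18.4470 = 219.491 atm
Ratio = 219.491/210.409 = 1.043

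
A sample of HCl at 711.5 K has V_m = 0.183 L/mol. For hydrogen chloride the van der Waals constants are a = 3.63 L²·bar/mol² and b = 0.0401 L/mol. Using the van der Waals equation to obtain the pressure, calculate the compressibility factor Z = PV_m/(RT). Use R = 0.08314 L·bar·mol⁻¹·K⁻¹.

P = RT/(V_m − b) − a/V_m² = (0.08314)(711.5)/(0.183 − 0.0401) − 3.63/(0.183)²
  = 59.154/0.14290 − 108.39 = 413.95 − 108.39 = 305.56 bar
Z = PV_m/(RT) = (305.56)(0.183)/((0.08314)(711.5)) = 55.917/59.154 = 0.9453

Z ≈ 0.9453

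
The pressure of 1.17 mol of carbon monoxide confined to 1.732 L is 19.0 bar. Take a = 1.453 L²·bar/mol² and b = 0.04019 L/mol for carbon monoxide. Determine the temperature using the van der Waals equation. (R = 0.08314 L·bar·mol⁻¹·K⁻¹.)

T = (P + a n²/V²)(V − nb)/(nR)
P + a n²/V² = 19.0 + (1.453)(1.17)²/(1.732)² = 19.663 bar
V − nb = 1.732 − (1.17)(0.04019) = 1.6850 L
T = (19.663)(1.6850)/((1.17)(0.08314)) = 340.6 K

T ≈ 340.6 K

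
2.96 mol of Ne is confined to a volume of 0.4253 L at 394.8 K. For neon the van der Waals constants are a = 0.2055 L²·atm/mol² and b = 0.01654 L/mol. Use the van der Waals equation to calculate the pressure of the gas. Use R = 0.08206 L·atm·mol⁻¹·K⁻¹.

P = nRT/(V − nb) − a n²/V²
nRT/(V − nb) = (2.96)(0.08206)(394.8)/(0.4253 − 2.96×0.01654) = 95.896/0.37634 = 254.81 atm
a n²/V² = (0.2055)(2.96)²/(0.4253)² = 9.9542 atm
P = 254.81 − 9.9542 = 244.9 atm

P ≈ 244.9 atm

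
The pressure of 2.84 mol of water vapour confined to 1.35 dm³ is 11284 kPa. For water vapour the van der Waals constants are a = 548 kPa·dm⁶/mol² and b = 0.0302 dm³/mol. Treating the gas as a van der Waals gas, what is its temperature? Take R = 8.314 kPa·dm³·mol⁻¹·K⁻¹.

T = (P + a n²/V²)(V − nb)/(nR)
P + a n²/V² = 11284 + (548)(2.84)²/(1.35)² = 13709 kPa
V − nb = 1.35 − (2.84)(0.0302) = 1.2642 dm³
T = (13709)(1.2642)/((2.84)(8.314)) = 734.0 K

T ≈ 734.0 K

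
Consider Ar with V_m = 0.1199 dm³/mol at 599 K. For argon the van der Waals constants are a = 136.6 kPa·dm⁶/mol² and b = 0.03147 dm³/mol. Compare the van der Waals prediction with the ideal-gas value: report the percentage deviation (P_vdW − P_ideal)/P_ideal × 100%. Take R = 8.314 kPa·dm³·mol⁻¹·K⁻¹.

12.71 %

Ideal: P_ideal = RT/V_m = (8.314)(599)/0.1199 = 41535.3 kPa
vdW: P = RT/(V_m − b) − a/V_m² = 4980.09/0.0884300 − 136.6/0.0143760 = 56316.7 − 9501.95 = 46814.8 kPa
% deviation = (46814.8 − 41535.3)/41535.3 × 100% = 12.71%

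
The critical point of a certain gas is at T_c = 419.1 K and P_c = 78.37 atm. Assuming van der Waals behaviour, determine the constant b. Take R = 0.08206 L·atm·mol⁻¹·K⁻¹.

From T_c = 8a/(27Rb) and P_c = a/(27b²): b = R T_c/(8 P_c).
b = (0.08206)(419.1)/(8×78.37) = 34.391/626.96 = 0.05485 L/mol

b ≈ 0.05485 L/mol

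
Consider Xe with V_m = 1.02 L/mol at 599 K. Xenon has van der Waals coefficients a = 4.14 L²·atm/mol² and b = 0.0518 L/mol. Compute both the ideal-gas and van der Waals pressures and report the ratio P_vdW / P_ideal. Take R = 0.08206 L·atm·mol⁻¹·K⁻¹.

Ideal: P_ideal = RT/V_m = (0.08206)(599)/1.02 = 48.1901 atm
vdW: P = RT/(V_m − b) − a/V_m² = 49.1539/0.968200 − 4.14/1.04040 = 50.7683 − 3.97924 = 46.7891 atm
Ratio = 46.7891/48.1901 = 0.9709

P_vdW / P_ideal ≈ 0.9709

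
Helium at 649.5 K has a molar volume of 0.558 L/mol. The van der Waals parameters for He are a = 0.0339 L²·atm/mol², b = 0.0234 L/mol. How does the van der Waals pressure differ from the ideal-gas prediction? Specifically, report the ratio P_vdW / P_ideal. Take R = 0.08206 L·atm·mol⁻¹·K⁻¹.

P_vdW / P_ideal ≈ 1.043

Ideal: P_ideal = RT/V_m = (0.08206)(649.5)/0.558 = 95.5161 atm
vdW: P = RT/(V_m − b) − a/V_m² = 53.2980/0.534600 − 0.0339/0.311364 = 99.6970 − 0.108876 = 99.5881 atm
Ratio = 99.5881/95.5161 = 1.043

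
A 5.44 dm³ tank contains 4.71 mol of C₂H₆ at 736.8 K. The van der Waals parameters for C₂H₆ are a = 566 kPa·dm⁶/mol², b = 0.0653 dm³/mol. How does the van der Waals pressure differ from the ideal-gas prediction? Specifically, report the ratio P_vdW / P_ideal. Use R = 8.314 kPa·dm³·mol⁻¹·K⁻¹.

Ideal: P_ideal = nRT/V = (4.71)(8.314)(736.8)/5.44 = 5303.73 kPa
vdW: P = nRT/(V − nb) − a n²/V² = 28852.3/5.13244 − 12556.2/29.5936 = 5621.56 − 424.288 = 5197.27 kPa
Ratio = 5197.27/5303.73 = 0.9799

P_vdW / P_ideal ≈ 0.9799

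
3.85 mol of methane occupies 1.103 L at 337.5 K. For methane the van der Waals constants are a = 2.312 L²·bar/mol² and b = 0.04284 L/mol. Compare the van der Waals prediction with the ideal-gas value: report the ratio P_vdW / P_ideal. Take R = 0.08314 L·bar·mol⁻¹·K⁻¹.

P_vdW / P_ideal ≈ 0.8882

Ideal: P_ideal = nRT/V = (3.85)(0.08314)(337.5)/1.103 = 97.9420 bar
vdW: P = nRT/(V − nb) − a n²/V² = 108.030/0.938066 − 34.2696/1.21661 = 115.162 − 28.1681 = 86.994 bar
Ratio = 86.994/97.9420 = 0.8882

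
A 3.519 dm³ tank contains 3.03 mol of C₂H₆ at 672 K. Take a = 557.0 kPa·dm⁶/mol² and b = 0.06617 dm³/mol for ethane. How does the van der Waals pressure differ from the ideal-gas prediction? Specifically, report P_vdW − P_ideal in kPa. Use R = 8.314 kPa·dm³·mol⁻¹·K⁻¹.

ΔP ≈ -122.3 kPa

Ideal: P_ideal = nRT/V = (3.03)(8.314)(672)/3.519 = 4810.64 kPa
vdW: P = nRT/(V − nb) − a n²/V² = 16928.6/3.31850 − 5113.76/12.3834 = 5101.28 − 412.953 = 4688.33 kPa
ΔP = 4688.33 − 4810.64 = -122.3 kPa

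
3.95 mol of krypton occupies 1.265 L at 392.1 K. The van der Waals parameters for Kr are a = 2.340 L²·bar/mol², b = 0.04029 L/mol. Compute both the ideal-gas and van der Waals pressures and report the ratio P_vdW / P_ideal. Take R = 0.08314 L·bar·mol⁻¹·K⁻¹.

Ideal: P_ideal = nRT/V = (3.95)(0.08314)(392.1)/1.265 = 101.792 bar
vdW: P = nRT/(V − nb) − a n²/V² = 128.767/1.10585 − 36.5099/1.60023 = 116.442 − 22.8154 = 93.627 bar
Ratio = 93.627/101.792 = 0.9198

P_vdW / P_ideal ≈ 0.9198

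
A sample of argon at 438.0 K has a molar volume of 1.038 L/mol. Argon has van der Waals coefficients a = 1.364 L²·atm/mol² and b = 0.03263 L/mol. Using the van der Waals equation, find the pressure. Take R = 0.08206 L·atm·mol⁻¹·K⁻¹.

P ≈ 34.48 atm

P = RT/(V_m − b) − a/V_m²
RT/(V_m − b) = (0.08206)(438.0)/(1.038 − 0.03263) = 35.942/1.0054 = 35.749 atm
a/V_m² = 1.364/(1.038)² = 1.2660 atm
P = 35.749 − 1.2660 = 34.48 atm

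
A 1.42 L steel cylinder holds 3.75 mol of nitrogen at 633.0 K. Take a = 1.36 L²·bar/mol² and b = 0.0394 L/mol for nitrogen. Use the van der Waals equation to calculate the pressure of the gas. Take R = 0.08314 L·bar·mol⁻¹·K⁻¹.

P ≈ 145.6 bar

P = nRT/(V − nb) − a n²/V²
nRT/(V − nb) = (3.75)(0.08314)(633.0)/(1.42 − 3.75×0.0394) = 197.35/1.2723 = 155.11 bar
a n²/V² = (1.36)(3.75)²/(1.42)² = 9.4847 bar
P = 155.11 − 9.4847 = 145.6 bar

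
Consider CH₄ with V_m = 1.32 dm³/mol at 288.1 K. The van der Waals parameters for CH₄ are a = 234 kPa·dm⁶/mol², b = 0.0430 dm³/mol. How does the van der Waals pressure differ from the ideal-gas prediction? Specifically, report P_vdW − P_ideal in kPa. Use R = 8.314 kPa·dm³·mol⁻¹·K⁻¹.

ΔP ≈ -73.2 kPa

Ideal: P_ideal = RT/V_m = (8.314)(288.1)/1.32 = 1814.59 kPa
vdW: P = RT/(V_m − b) − a/V_m² = 2395.26/1.27700 − 234/1.74240 = 1875.69 − 134.298 = 1741.39 kPa
ΔP = 1741.39 − 1814.59 = -73.2 kPa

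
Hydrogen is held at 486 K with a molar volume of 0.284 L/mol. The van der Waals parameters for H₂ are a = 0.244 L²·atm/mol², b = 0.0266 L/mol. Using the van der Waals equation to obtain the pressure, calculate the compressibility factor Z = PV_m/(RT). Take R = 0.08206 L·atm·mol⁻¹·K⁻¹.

Z ≈ 1.082

P = RT/(V_m − b) − a/V_m² = (0.08206)(486)/(0.284 − 0.0266) − 0.244/(0.284)²
  = 39.881/0.25740 − 3.0252 = 154.94 − 3.0252 = 151.91 atm
Z = PV_m/(RT) = (151.91)(0.284)/((0.08206)(486)) = 43.142/39.881 = 1.082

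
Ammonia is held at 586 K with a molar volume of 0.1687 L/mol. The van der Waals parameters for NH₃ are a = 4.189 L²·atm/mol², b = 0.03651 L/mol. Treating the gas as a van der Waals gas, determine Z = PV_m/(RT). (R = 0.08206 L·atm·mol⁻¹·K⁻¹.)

P = RT/(V_m − b) − a/V_m² = (0.08206)(586)/(0.1687 − 0.03651) − 4.189/(0.1687)²
  = 48.087/0.13219 − 147.19 = 363.77 − 147.19 = 216.58 atm
Z = PV_m/(RT) = (216.58)(0.1687)/((0.08206)(586)) = 36.537/48.087 = 0.7598

Z ≈ 0.7598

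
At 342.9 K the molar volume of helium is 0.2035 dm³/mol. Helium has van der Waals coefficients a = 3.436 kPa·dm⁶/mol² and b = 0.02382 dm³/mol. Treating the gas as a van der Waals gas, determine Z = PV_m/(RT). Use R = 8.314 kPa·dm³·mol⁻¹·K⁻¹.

P = RT/(V_m − b) − a/V_m² = (8.314)(342.9)/(0.2035 − 0.02382) − 3.436/(0.2035)²
  = 2850.9/0.17968 − 82.971 = 15867 − 82.971 = 15784 kPa
Z = PV_m/(RT) = (15784)(0.2035)/((8.314)(342.9)) = 3212.0/2850.9 = 1.127

Z ≈ 1.127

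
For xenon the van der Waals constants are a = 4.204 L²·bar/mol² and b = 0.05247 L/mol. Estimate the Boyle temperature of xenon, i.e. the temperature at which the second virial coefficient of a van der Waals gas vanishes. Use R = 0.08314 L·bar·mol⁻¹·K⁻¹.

T_B ≈ 963.7 K

For a van der Waals gas the second virial coefficient B₂ = b − a/(RT) vanishes at T_B = a/(Rb).
T_B = 4.204/(0.08314×0.05247) = 4.204/0.0043624 = 963.7 K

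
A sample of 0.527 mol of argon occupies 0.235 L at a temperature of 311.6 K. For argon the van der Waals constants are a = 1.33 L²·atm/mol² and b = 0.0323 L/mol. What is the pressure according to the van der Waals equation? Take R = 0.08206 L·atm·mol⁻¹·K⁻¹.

P = nRT/(V − nb) − a n²/V²
nRT/(V − nb) = (0.527)(0.08206)(311.6)/(0.235 − 0.527×0.0323) = 13.475/0.21798 = 61.818 atm
a n²/V² = (1.33)(0.527)²/(0.235)² = 6.6886 atm
P = 61.818 − 6.6886 = 55.13 atm

P ≈ 55.13 atm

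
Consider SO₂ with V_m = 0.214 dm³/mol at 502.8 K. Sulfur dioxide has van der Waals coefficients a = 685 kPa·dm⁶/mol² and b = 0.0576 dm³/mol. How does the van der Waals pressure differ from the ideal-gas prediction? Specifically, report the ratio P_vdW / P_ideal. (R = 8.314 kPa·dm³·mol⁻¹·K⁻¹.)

P_vdW / P_ideal ≈ 0.6026

Ideal: P_ideal = RT/V_m = (8.314)(502.8)/0.214 = 19534.0 kPa
vdW: P = RT/(V_m − b) − a/V_m² = 4180.28/0.156400 − 685/0.0457960 = 26728.1 − 14957.6 = 11770.5 kPa
Ratio = 11770.5/19534.0 = 0.6026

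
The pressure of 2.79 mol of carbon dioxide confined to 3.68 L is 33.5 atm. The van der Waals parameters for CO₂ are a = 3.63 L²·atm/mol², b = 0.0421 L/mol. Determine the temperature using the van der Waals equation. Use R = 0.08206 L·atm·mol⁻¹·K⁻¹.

T ≈ 553.7 K

T = (P + a n²/V²)(V − nb)/(nR)
P + a n²/V² = 33.5 + (3.63)(2.79)²/(3.68)² = 35.587 atm
V − nb = 3.68 − (2.79)(0.0421) = 3.5625 L
T = (35.587)(3.5625)/((2.79)(0.08206)) = 553.7 K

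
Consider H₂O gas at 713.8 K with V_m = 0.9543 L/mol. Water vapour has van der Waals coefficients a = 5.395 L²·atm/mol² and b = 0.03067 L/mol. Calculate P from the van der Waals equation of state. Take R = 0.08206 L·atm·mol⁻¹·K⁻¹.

P ≈ 57.49 atm

P = RT/(V_m − b) − a/V_m²
RT/(V_m − b) = (0.08206)(713.8)/(0.9543 − 0.03067) = 58.574/0.92363 = 63.417 atm
a/V_m² = 5.395/(0.9543)² = 5.9241 atm
P = 63.417 − 5.9241 = 57.49 atm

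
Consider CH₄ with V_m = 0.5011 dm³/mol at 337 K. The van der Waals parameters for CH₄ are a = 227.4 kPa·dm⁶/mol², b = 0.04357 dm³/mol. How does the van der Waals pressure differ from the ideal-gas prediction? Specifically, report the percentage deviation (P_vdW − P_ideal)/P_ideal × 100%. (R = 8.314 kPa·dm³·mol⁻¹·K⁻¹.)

Ideal: P_ideal = RT/V_m = (8.314)(337)/0.5011 = 5591.34 kPa
vdW: P = RT/(V_m − b) − a/V_m² = 2801.82/0.457530 − 227.4/0.251101 = 6123.80 − 905.612 = 5218.19 kPa
% deviation = (5218.19 − 5591.34)/5591.34 × 100% = -6.67%

-6.67 %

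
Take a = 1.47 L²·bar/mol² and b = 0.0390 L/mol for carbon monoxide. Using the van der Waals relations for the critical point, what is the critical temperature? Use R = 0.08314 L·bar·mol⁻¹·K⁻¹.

T_c ≈ 134.3 K

For a van der Waals gas, T_c = 8a/(27Rb).
T_c = 8×1.47/(27×0.08314×0.0390) = 11.760/0.087546 = 134.3 K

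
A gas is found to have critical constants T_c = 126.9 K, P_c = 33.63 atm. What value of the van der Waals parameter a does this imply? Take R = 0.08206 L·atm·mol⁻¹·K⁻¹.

From T_c = 8a/(27Rb) and P_c = a/(27b²): a = 27 R² T_c²/(64 P_c).
a = 27×(0.08206)²×(126.9)²/(64×33.63) = 2927.9/2152.3 = 1.360 L²·atm/mol²

a ≈ 1.360 L²·atm/mol²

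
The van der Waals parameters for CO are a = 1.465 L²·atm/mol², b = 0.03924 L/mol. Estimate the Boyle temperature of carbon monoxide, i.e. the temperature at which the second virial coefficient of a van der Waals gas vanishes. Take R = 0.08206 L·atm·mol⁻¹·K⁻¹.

T_B ≈ 455.0 K

For a van der Waals gas the second virial coefficient B₂ = b − a/(RT) vanishes at T_B = a/(Rb).
T_B = 1.465/(0.08206×0.03924) = 1.465/0.0032200 = 455.0 K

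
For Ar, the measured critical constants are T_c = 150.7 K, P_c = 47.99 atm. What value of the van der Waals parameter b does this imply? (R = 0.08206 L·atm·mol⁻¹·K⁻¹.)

From T_c = 8a/(27Rb) and P_c = a/(27b²): b = R T_c/(8 P_c).
b = (0.08206)(150.7)/(8×47.99) = 12.366/383.92 = 0.03221 L/mol

b ≈ 0.03221 L/mol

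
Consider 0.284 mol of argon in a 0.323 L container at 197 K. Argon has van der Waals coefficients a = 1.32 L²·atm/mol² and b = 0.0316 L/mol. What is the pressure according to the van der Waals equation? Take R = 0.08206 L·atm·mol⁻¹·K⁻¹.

P = nRT/(V − nb) − a n²/V²
nRT/(V − nb) = (0.284)(0.08206)(197)/(0.323 − 0.284×0.0316) = 4.5911/0.31403 = 14.620 atm
a n²/V² = (1.32)(0.284)²/(0.323)² = 1.0205 atm
P = 14.620 − 1.0205 = 13.60 atm

P ≈ 13.60 atm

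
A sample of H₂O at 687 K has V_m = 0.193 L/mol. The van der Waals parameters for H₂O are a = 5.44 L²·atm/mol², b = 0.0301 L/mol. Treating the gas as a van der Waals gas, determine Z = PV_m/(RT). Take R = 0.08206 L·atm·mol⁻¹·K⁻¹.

Z ≈ 0.6848

P = RT/(V_m − b) − a/V_m² = (0.08206)(687)/(0.193 − 0.0301) − 5.44/(0.193)²
  = 56.375/0.16290 − 146.04 = 346.07 − 146.04 = 200.03 atm
Z = PV_m/(RT) = (200.03)(0.193)/((0.08206)(687)) = 38.606/56.375 = 0.6848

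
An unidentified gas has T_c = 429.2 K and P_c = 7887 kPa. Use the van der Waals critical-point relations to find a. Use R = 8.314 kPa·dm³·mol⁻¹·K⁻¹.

From T_c = 8a/(27Rb) and P_c = a/(27b²): a = 27 R² T_c²/(64 P_c).
a = 27×(8.314)²×(429.2)²/(64×7887) = 343797909/504768 = 681.1 kPa·dm⁶/mol²

a ≈ 681.1 kPa·dm⁶/mol²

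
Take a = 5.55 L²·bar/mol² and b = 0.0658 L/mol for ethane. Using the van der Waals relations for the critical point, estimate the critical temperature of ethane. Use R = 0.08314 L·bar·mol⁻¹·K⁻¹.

T_c ≈ 300.6 K

For a van der Waals gas, T_c = 8a/(27Rb).
T_c = 8×5.55/(27×0.08314×0.0658) = 44.400/0.14771 = 300.6 K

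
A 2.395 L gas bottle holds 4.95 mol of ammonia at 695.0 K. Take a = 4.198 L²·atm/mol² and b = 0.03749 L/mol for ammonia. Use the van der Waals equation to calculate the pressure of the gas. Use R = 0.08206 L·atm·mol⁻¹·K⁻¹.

P = nRT/(V − nb) − a n²/V²
nRT/(V − nb) = (4.95)(0.08206)(695.0)/(2.395 − 4.95×0.03749) = 282.31/2.2094 = 127.78 atm
a n²/V² = (4.198)(4.95)²/(2.395)² = 17.933 atm
P = 127.78 − 17.933 = 109.8 atm

P ≈ 109.8 atm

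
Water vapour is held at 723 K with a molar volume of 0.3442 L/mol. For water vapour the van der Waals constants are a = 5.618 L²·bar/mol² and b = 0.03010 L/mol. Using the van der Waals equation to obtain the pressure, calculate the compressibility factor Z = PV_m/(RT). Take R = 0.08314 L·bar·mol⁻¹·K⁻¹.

Z ≈ 0.8243

P = RT/(V_m − b) − a/V_m² = (0.08314)(723)/(0.3442 − 0.03010) − 5.618/(0.3442)²
  = 60.110/0.31410 − 47.420 = 191.37 − 47.420 = 143.95 bar
Z = PV_m/(RT) = (143.95)(0.3442)/((0.08314)(723)) = 49.548/60.110 = 0.8243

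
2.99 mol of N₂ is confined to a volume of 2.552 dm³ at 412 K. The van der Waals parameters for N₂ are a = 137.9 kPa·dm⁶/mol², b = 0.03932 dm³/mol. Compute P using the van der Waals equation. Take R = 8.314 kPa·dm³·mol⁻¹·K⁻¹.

P = nRT/(V − nb) − a n²/V²
nRT/(V − nb) = (2.99)(8.314)(412)/(2.552 − 2.99×0.03932) = 10242/2.4344 = 4207.2 kPa
a n²/V² = (137.9)(2.99)²/(2.552)² = 189.30 kPa
P = 4207.2 − 189.30 = 4018 kPa

P ≈ 4018 kPa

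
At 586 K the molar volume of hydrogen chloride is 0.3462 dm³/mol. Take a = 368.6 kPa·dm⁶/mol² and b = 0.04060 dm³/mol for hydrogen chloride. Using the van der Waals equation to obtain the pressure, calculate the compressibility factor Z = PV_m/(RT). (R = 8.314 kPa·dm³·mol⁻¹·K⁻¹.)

Z ≈ 0.9143

P = RT/(V_m − b) − a/V_m² = (8.314)(586)/(0.3462 − 0.04060) − 368.6/(0.3462)²
  = 4872.0/0.30560 − 3075.4 = 15942 − 3075.4 = 12867 kPa
Z = PV_m/(RT) = (12867)(0.3462)/((8.314)(586)) = 4454.6/4872.0 = 0.9143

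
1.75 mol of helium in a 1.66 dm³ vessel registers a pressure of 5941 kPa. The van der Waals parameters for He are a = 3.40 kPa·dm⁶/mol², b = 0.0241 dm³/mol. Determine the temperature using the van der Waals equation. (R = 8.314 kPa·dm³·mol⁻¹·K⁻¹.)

T ≈ 661.0 K

T = (P + a n²/V²)(V − nb)/(nR)
P + a n²/V² = 5941 + (3.40)(1.75)²/(1.66)² = 5944.8 kPa
V − nb = 1.66 − (1.75)(0.0241) = 1.6178 dm³
T = (5944.8)(1.6178)/((1.75)(8.314)) = 661.0 K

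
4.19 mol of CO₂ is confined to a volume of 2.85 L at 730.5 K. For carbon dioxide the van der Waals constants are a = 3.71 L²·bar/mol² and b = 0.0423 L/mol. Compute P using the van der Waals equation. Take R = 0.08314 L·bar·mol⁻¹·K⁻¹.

P ≈ 87.19 bar

P = nRT/(V − nb) − a n²/V²
nRT/(V − nb) = (4.19)(0.08314)(730.5)/(2.85 − 4.19×0.0423) = 254.47/2.6728 = 95.207 bar
a n²/V² = (3.71)(4.19)²/(2.85)² = 8.0189 bar
P = 95.207 − 8.0189 = 87.19 bar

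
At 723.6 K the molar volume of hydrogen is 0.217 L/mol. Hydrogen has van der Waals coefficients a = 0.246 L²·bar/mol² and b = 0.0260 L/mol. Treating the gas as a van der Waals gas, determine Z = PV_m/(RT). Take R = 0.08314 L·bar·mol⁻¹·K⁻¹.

P = RT/(V_m − b) − a/V_m² = (0.08314)(723.6)/(0.217 − 0.0260) − 0.246/(0.217)²
  = 60.160/0.19100 − 5.2242 = 314.97 − 5.2242 = 309.75 bar
Z = PV_m/(RT) = (309.75)(0.217)/((0.08314)(723.6)) = 67.216/60.160 = 1.117

Z ≈ 1.117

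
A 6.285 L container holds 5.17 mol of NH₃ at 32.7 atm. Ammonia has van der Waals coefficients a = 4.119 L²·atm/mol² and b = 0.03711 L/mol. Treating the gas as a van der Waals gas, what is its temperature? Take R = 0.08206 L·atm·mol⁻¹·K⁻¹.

T ≈ 509.7 K

T = (P + a n²/V²)(V − nb)/(nR)
P + a n²/V² = 32.7 + (4.119)(5.17)²/(6.285)² = 35.487 atm
V − nb = 6.285 − (5.17)(0.03711) = 6.0931 L
T = (35.487)(6.0931)/((5.17)(0.08206)) = 509.7 K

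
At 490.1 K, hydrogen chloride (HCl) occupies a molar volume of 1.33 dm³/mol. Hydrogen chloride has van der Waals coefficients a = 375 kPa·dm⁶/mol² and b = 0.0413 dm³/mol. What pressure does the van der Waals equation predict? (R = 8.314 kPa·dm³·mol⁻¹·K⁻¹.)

P ≈ 2950 kPa

P = RT/(V_m − b) − a/V_m²
RT/(V_m − b) = (8.314)(490.1)/(1.33 − 0.0413) = 4074.7/1.2887 = 3161.9 kPa
a/V_m² = 375/(1.33)² = 212.00 kPa
P = 3161.9 − 212.00 = 2950 kPa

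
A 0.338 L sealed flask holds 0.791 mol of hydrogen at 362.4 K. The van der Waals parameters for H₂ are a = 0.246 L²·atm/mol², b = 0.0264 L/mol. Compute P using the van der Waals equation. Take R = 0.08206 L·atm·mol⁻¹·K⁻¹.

P = nRT/(V − nb) − a n²/V²
nRT/(V − nb) = (0.791)(0.08206)(362.4)/(0.338 − 0.791×0.0264) = 23.523/0.31712 = 74.177 atm
a n²/V² = (0.246)(0.791)²/(0.338)² = 1.3473 atm
P = 74.177 − 1.3473 = 72.83 atm

P ≈ 72.83 atm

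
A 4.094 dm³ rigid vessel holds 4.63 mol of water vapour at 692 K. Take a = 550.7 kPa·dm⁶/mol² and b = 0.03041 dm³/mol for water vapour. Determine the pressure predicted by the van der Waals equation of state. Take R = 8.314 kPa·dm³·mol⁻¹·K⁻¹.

P = nRT/(V − nb) − a n²/V²
nRT/(V − nb) = (4.63)(8.314)(692)/(4.094 − 4.63×0.03041) = 26638/3.9532 = 6738.3 kPa
a n²/V² = (550.7)(4.63)²/(4.094)² = 704.34 kPa
P = 6738.3 − 704.34 = 6034 kPa

P ≈ 6034 kPa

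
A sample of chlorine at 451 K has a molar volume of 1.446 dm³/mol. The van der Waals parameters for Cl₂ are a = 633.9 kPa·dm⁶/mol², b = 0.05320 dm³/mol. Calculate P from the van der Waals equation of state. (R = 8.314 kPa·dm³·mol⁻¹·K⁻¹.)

P = RT/(V_m − b) − a/V_m²
RT/(V_m − b) = (8.314)(451)/(1.446 − 0.05320) = 3749.6/1.3928 = 2692.1 kPa
a/V_m² = 633.9/(1.446)² = 303.17 kPa
P = 2692.1 − 303.17 = 2389 kPa

P ≈ 2389 kPa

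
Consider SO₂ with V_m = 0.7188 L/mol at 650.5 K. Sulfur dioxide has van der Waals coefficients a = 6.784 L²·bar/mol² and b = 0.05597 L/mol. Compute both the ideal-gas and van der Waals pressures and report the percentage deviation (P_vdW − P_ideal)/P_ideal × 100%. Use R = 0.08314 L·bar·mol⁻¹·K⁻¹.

Ideal: P_ideal = RT/V_m = (0.08314)(650.5)/0.7188 = 75.2401 bar
vdW: P = RT/(V_m − b) − a/V_m² = 54.0826/0.662830 − 6.784/0.516673 = 81.5935 − 13.1302 = 68.4633 bar
% deviation = (68.4633 − 75.2401)/75.2401 × 100% = -9.01%

-9.01 %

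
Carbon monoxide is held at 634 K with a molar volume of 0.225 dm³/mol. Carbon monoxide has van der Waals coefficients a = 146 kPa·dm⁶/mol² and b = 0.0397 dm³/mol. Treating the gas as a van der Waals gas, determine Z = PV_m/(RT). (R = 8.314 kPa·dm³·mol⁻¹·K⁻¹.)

P = RT/(V_m − b) − a/V_m² = (8.314)(634)/(0.225 − 0.0397) − 146/(0.225)²
  = 5271.1/0.18530 − 2884.0 = 28446 − 2884.0 = 25562 kPa
Z = PV_m/(RT) = (25562)(0.225)/((8.314)(634)) = 5751.5/5271.1 = 1.091

Z ≈ 1.091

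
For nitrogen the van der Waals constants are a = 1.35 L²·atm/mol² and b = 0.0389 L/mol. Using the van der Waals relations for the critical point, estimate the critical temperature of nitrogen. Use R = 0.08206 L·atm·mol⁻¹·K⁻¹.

For a van der Waals gas, T_c = 8a/(27Rb).
T_c = 8×1.35/(27×0.08206×0.0389) = 10.800/0.086188 = 125.3 K

T_c ≈ 125.3 K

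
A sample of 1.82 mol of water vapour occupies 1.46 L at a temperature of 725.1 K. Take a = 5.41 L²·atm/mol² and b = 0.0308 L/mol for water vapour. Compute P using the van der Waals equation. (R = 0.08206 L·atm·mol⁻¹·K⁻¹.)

P ≈ 68.73 atm

P = nRT/(V − nb) − a n²/V²
nRT/(V − nb) = (1.82)(0.08206)(725.1)/(1.46 − 1.82×0.0308) = 108.29/1.4039 = 77.135 atm
a n²/V² = (5.41)(1.82)²/(1.46)² = 8.4069 atm
P = 77.135 − 8.4069 = 68.73 atm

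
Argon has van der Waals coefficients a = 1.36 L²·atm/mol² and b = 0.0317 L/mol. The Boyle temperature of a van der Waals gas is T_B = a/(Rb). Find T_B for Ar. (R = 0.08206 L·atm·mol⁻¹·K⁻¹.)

For a van der Waals gas the second virial coefficient B₂ = b − a/(RT) vanishes at T_B = a/(Rb).
T_B = 1.36/(0.08206×0.0317) = 1.36/0.0026013 = 522.8 K

T_B ≈ 522.8 K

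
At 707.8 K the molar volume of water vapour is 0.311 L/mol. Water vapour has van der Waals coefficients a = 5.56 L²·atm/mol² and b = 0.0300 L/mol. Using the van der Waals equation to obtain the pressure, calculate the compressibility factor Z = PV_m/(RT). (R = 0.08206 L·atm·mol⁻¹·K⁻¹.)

P = RT/(V_m − b) − a/V_m² = (0.08206)(707.8)/(0.311 − 0.0300) − 5.56/(0.311)²
  = 58.082/0.28100 − 57.485 = 206.70 − 57.485 = 149.22 atm
Z = PV_m/(RT) = (149.22)(0.311)/((0.08206)(707.8)) = 46.407/58.082 = 0.7990

Z ≈ 0.7990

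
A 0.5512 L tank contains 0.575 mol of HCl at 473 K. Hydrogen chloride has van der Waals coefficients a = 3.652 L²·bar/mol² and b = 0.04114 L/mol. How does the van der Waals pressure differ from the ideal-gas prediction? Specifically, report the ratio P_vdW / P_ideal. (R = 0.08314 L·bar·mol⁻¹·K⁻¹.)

P_vdW / P_ideal ≈ 0.9480

Ideal: P_ideal = nRT/V = (0.575)(0.08314)(473)/0.5512 = 41.0232 bar
vdW: P = nRT/(V − nb) − a n²/V² = 22.6120/0.527545 − 1.20744/0.303821 = 42.8627 − 3.97418 = 38.8885 bar
Ratio = 38.8885/41.0232 = 0.9480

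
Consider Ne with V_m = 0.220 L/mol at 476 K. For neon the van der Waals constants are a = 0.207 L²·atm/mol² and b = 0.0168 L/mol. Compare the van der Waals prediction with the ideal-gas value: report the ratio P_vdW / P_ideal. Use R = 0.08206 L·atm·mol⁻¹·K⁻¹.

P_vdW / P_ideal ≈ 1.059

Ideal: P_ideal = RT/V_m = (0.08206)(476)/0.220 = 177.548 atm
vdW: P = RT/(V_m − b) − a/V_m² = 39.0606/0.203200 − 0.207/0.0484000 = 192.227 − 4.27686 = 187.950 atm
Ratio = 187.950/177.548 = 1.059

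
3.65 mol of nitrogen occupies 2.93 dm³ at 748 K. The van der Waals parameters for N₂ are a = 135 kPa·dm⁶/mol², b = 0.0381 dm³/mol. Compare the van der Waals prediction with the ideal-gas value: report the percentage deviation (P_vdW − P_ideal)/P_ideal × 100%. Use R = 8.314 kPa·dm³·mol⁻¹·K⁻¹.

Ideal: P_ideal = nRT/V = (3.65)(8.314)(748)/2.93 = 7747.06 kPa
vdW: P = nRT/(V − nb) − a n²/V² = 22698.9/2.79094 − 1798.54/8.58490 = 8133.07 − 209.500 = 7923.57 kPa
% deviation = (7923.57 − 7747.06)/7747.06 × 100% = 2.28%

2.28 %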